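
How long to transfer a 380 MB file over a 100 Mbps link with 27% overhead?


Effective throughput = 100 * (1 - 27/100) = 73 Mbps
File size in Mb = 380 * 8 = 3040 Mb
Time = 3040 / 73
Time = 41.6438 seconds


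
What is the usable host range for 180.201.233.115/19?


Network: 180.201.224.0
Broadcast: 180.201.255.255
First usable = network + 1
Last usable = broadcast - 1
Range: 180.201.224.1 to 180.201.255.254


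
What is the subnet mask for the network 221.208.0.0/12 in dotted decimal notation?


/12 means 12 network bits, 20 host bits
Binary: 11111111111100000000000000000000
Mask: 255.240.0.0


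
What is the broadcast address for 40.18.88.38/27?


Network: 40.18.88.32/27
Host bits = 5
Set all host bits to 1:
Broadcast: 40.18.88.63


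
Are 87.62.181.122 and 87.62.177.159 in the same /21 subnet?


Mask: 255.255.248.0
87.62.181.122 AND mask = 87.62.176.0
87.62.177.159 AND mask = 87.62.176.0
Yes, same subnet (87.62.176.0)


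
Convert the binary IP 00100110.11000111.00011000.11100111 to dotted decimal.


00100110 = 38
11000111 = 199
00011000 = 24
11100111 = 231
IP: 38.199.24.231


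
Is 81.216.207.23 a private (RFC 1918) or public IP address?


RFC 1918 private ranges:
  10.0.0.0/8 (10.0.0.0 - 10.255.255.255)
  172.16.0.0/12 (172.16.0.0 - 172.31.255.255)
  192.168.0.0/16 (192.168.0.0 - 192.168.255.255)
Public (not in any RFC 1918 range)


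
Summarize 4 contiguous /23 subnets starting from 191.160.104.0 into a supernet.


Original prefix: /23
Number of subnets: 4 = 2^2
New prefix = 23 - 2 = 21
Supernet: 191.160.104.0/21


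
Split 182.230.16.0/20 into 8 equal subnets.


New prefix = 20 + 3 = 23
Each subnet has 512 addresses
  182.230.16.0/23
  182.230.18.0/23
  182.230.20.0/23
  182.230.22.0/23
  182.230.24.0/23
  182.230.26.0/23
  182.230.28.0/23
  182.230.30.0/23
Subnets: 182.230.16.0/23, 182.230.18.0/23, 182.230.20.0/23, 182.230.22.0/23, 182.230.24.0/23, 182.230.26.0/23, 182.230.28.0/23, 182.230.30.0/23


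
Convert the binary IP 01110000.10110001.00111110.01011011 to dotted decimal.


01110000 = 112
10110001 = 177
00111110 = 62
01011011 = 91
IP: 112.177.62.91


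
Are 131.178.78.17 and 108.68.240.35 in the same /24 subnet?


Mask: 255.255.255.0
131.178.78.17 AND mask = 131.178.78.0
108.68.240.35 AND mask = 108.68.240.0
No, different subnets (131.178.78.0 vs 108.68.240.0)


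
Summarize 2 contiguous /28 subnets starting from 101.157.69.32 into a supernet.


Original prefix: /28
Number of subnets: 2 = 2^1
New prefix = 28 - 1 = 27
Supernet: 101.157.69.32/27


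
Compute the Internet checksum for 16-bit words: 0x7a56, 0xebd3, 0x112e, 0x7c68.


Sum all words (with carry folding):
+ 0x7a56 = 0x7a56
+ 0xebd3 = 0x662a
+ 0x112e = 0x7758
+ 0x7c68 = 0xf3c0
One's complement: ~0xf3c0
Checksum = 0x0c3f


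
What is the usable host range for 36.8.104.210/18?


Network: 36.8.64.0
Broadcast: 36.8.127.255
First usable = network + 1
Last usable = broadcast - 1
Range: 36.8.64.1 to 36.8.127.254


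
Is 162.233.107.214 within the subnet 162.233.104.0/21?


Subnet network: 162.233.104.0
Test IP AND mask: 162.233.104.0
Yes, 162.233.107.214 is in 162.233.104.0/21


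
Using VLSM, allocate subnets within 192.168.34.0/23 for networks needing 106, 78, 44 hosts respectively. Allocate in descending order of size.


106 hosts -> /25 (126 usable): 192.168.34.0/25
78 hosts -> /25 (126 usable): 192.168.34.128/25
44 hosts -> /26 (62 usable): 192.168.35.0/26
Allocation: 192.168.34.0/25 (106 hosts, 126 usable); 192.168.34.128/25 (78 hosts, 126 usable); 192.168.35.0/26 (44 hosts, 62 usable)


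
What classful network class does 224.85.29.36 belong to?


First octet: 224
Binary: 11100000
1110xxxx -> Class D (224-239)
Class D (multicast), default mask N/A


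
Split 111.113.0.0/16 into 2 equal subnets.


New prefix = 16 + 1 = 17
Each subnet has 32768 addresses
  111.113.0.0/17
  111.113.128.0/17
Subnets: 111.113.0.0/17, 111.113.128.0/17


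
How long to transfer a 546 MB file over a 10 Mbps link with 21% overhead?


Effective throughput = 10 * (1 - 21/100) = 7.9 Mbps
File size in Mb = 546 * 8 = 4368 Mb
Time = 4368 / 7.9
Time = 552.9114 seconds


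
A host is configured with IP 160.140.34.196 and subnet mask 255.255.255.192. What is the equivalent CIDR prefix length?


Binary: 11111111.11111111.11111111.11000000
Count leading 1s
Prefix: /26


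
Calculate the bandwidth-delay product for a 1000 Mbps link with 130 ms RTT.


BDP = bandwidth * RTT
= 1000 Mbps * 130 ms
= 1000 * 1e6 * 130 / 1000 bits
= 130000000 bits
= 16250000 bytes
= 15869.1406 KB
BDP = 130000000 bits (16250000 bytes)


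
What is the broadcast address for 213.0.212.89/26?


Network: 213.0.212.64/26
Host bits = 6
Set all host bits to 1:
Broadcast: 213.0.212.127


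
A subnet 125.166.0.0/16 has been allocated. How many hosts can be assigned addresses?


Host bits = 32 - 16 = 16
Total addresses = 2^16 = 65536
Usable = total - 2 (network and broadcast)
Usable hosts: 65534


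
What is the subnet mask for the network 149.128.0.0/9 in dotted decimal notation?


/9 means 9 network bits, 23 host bits
Binary: 11111111100000000000000000000000
Mask: 255.128.0.0


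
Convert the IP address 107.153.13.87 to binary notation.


107 = 01101011
153 = 10011001
13 = 00001101
87 = 01010111
Binary: 01101011.10011001.00001101.01010111


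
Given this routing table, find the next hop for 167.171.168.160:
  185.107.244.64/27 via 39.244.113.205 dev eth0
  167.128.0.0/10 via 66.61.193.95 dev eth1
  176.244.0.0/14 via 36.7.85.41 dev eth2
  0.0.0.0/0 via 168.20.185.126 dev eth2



Longest prefix match for 167.171.168.160:
  /27 185.107.244.64: no
  /10 167.128.0.0: MATCH
  /14 176.244.0.0: no
  /0 0.0.0.0: MATCH
Selected: next-hop 66.61.193.95 via eth1 (matched /10)


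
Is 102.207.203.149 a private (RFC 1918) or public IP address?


RFC 1918 private ranges:
  10.0.0.0/8 (10.0.0.0 - 10.255.255.255)
  172.16.0.0/12 (172.16.0.0 - 172.31.255.255)
  192.168.0.0/16 (192.168.0.0 - 192.168.255.255)
Public (not in any RFC 1918 range)


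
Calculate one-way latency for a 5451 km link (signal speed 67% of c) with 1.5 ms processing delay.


Speed = 0.67 * 3e5 km/s = 201000 km/s
Propagation delay = 5451 / 201000 = 0.0271 s = 27.1194 ms
Processing delay = 1.5 ms
Total one-way latency = 28.6194 ms


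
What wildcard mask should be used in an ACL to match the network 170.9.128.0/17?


Subnet mask: 255.255.128.0
Wildcard = 255.255.255.255 - subnet mask
255 - 255 = 0
255 - 255 = 0
255 - 128 = 127
255 - 0 = 255
Wildcard: 0.0.127.255


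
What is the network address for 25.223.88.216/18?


IP:   00011001.11011111.01011000.11011000
Mask: 11111111.11111111.11000000.00000000
AND operation:
Net:  00011001.11011111.01000000.00000000
Network: 25.223.64.0/18


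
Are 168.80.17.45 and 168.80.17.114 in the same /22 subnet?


Mask: 255.255.252.0
168.80.17.45 AND mask = 168.80.16.0
168.80.17.114 AND mask = 168.80.16.0
Yes, same subnet (168.80.16.0)


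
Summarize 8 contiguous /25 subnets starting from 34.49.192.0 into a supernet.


Original prefix: /25
Number of subnets: 8 = 2^3
New prefix = 25 - 3 = 22
Supernet: 34.49.192.0/22


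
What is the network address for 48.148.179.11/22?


IP:   00110000.10010100.10110011.00001011
Mask: 11111111.11111111.11111100.00000000
AND operation:
Net:  00110000.10010100.10110000.00000000
Network: 48.148.176.0/22


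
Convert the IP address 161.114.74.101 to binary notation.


161 = 10100001
114 = 01110010
74 = 01001010
101 = 01100101
Binary: 10100001.01110010.01001010.01100101


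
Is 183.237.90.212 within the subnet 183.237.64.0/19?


Subnet network: 183.237.64.0
Test IP AND mask: 183.237.64.0
Yes, 183.237.90.212 is in 183.237.64.0/19


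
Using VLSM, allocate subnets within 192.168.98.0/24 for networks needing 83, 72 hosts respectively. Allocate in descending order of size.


83 hosts -> /25 (126 usable): 192.168.98.0/25
72 hosts -> /25 (126 usable): 192.168.98.128/25
Allocation: 192.168.98.0/25 (83 hosts, 126 usable); 192.168.98.128/25 (72 hosts, 126 usable)


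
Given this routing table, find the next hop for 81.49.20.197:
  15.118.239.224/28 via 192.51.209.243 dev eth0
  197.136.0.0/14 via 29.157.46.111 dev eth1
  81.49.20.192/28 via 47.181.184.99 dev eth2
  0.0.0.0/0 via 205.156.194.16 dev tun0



Longest prefix match for 81.49.20.197:
  /28 15.118.239.224: no
  /14 197.136.0.0: no
  /28 81.49.20.192: MATCH
  /0 0.0.0.0: MATCH
Selected: next-hop 47.181.184.99 via eth2 (matched /28)


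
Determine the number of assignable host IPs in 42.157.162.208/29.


Host bits = 32 - 29 = 3
Total addresses = 2^3 = 8
Usable = total - 2 (network and broadcast)
Usable hosts: 6


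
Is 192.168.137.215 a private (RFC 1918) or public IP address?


RFC 1918 private ranges:
  10.0.0.0/8 (10.0.0.0 - 10.255.255.255)
  172.16.0.0/12 (172.16.0.0 - 172.31.255.255)
  192.168.0.0/16 (192.168.0.0 - 192.168.255.255)
Private (in 192.168.0.0/16)


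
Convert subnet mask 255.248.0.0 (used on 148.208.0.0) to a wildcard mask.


Subnet mask: 255.248.0.0
Wildcard = 255.255.255.255 - subnet mask
255 - 255 = 0
255 - 248 = 7
255 - 0 = 255
255 - 0 = 255
Wildcard: 0.7.255.255


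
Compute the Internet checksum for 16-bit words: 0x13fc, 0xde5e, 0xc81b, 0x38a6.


Sum all words (with carry folding):
+ 0x13fc = 0x13fc
+ 0xde5e = 0xf25a
+ 0xc81b = 0xba76
+ 0x38a6 = 0xf31c
One's complement: ~0xf31c
Checksum = 0x0ce3


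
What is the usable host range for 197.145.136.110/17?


Network: 197.145.128.0
Broadcast: 197.145.255.255
First usable = network + 1
Last usable = broadcast - 1
Range: 197.145.128.1 to 197.145.255.254


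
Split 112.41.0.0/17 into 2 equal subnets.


New prefix = 17 + 1 = 18
Each subnet has 16384 addresses
  112.41.0.0/18
  112.41.64.0/18
Subnets: 112.41.0.0/18, 112.41.64.0/18


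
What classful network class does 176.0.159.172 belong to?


First octet: 176
Binary: 10110000
10xxxxxx -> Class B (128-191)
Class B, default mask 255.255.0.0 (/16)


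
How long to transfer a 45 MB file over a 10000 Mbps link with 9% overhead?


Effective throughput = 10000 * (1 - 9/100) = 9100 Mbps
File size in Mb = 45 * 8 = 360 Mb
Time = 360 / 9100
Time = 0.0396 seconds


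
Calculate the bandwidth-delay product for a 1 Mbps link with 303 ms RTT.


BDP = bandwidth * RTT
= 1 Mbps * 303 ms
= 1 * 1e6 * 303 / 1000 bits
= 303000 bits
= 37875 bytes
= 36.9873 KB
BDP = 303000 bits (37875 bytes)


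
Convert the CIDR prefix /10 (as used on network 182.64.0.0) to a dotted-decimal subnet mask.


/10 means 10 network bits, 22 host bits
Binary: 11111111110000000000000000000000
Mask: 255.192.0.0


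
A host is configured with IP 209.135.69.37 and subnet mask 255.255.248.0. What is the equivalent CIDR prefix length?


Binary: 11111111.11111111.11111000.00000000
Count leading 1s
Prefix: /21


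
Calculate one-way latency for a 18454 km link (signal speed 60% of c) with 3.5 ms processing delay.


Speed = 0.6 * 3e5 km/s = 180000 km/s
Propagation delay = 18454 / 180000 = 0.1025 s = 102.5222 ms
Processing delay = 3.5 ms
Total one-way latency = 106.0222 ms


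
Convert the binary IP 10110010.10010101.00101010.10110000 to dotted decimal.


10110010 = 178
10010101 = 149
00101010 = 42
10110000 = 176
IP: 178.149.42.176


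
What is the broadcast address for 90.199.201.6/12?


Network: 90.192.0.0/12
Host bits = 20
Set all host bits to 1:
Broadcast: 90.207.255.255


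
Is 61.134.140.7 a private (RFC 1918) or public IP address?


RFC 1918 private ranges:
  10.0.0.0/8 (10.0.0.0 - 10.255.255.255)
  172.16.0.0/12 (172.16.0.0 - 172.31.255.255)
  192.168.0.0/16 (192.168.0.0 - 192.168.255.255)
Public (not in any RFC 1918 range)


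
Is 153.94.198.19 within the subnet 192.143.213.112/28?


Subnet network: 192.143.213.112
Test IP AND mask: 153.94.198.16
No, 153.94.198.19 is not in 192.143.213.112/28


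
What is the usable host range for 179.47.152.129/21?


Network: 179.47.152.0
Broadcast: 179.47.159.255
First usable = network + 1
Last usable = broadcast - 1
Range: 179.47.152.1 to 179.47.159.254


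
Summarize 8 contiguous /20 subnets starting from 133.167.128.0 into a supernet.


Original prefix: /20
Number of subnets: 8 = 2^3
New prefix = 20 - 3 = 17
Supernet: 133.167.128.0/17


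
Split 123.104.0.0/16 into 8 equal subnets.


New prefix = 16 + 3 = 19
Each subnet has 8192 addresses
  123.104.0.0/19
  123.104.32.0/19
  123.104.64.0/19
  123.104.96.0/19
  123.104.128.0/19
  123.104.160.0/19
  123.104.192.0/19
  123.104.224.0/19
Subnets: 123.104.0.0/19, 123.104.32.0/19, 123.104.64.0/19, 123.104.96.0/19, 123.104.128.0/19, 123.104.160.0/19, 123.104.192.0/19, 123.104.224.0/19


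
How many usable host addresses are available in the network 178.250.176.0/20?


Host bits = 32 - 20 = 12
Total addresses = 2^12 = 4096
Usable = total - 2 (network and broadcast)
Usable hosts: 4094


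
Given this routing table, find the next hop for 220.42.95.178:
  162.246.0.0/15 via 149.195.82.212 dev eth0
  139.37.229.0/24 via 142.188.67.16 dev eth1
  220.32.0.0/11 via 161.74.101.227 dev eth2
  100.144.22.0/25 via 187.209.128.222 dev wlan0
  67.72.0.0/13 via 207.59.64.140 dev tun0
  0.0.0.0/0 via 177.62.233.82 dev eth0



Longest prefix match for 220.42.95.178:
  /15 162.246.0.0: no
  /24 139.37.229.0: no
  /11 220.32.0.0: MATCH
  /25 100.144.22.0: no
  /13 67.72.0.0: no
  /0 0.0.0.0: MATCH
Selected: next-hop 161.74.101.227 via eth2 (matched /11)


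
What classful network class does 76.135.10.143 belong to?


First octet: 76
Binary: 01001100
0xxxxxxx -> Class A (1-126)
Class A, default mask 255.0.0.0 (/8)


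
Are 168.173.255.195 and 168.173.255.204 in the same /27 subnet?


Mask: 255.255.255.224
168.173.255.195 AND mask = 168.173.255.192
168.173.255.204 AND mask = 168.173.255.192
Yes, same subnet (168.173.255.192)


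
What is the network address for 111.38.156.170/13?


IP:   01101111.00100110.10011100.10101010
Mask: 11111111.11111000.00000000.00000000
AND operation:
Net:  01101111.00100000.00000000.00000000
Network: 111.32.0.0/13


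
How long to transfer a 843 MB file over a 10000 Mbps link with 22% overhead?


Effective throughput = 10000 * (1 - 22/100) = 7800 Mbps
File size in Mb = 843 * 8 = 6744 Mb
Time = 6744 / 7800
Time = 0.8646 seconds


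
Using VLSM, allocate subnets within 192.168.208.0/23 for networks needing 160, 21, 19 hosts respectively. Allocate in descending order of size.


160 hosts -> /24 (254 usable): 192.168.208.0/24
21 hosts -> /27 (30 usable): 192.168.209.0/27
19 hosts -> /27 (30 usable): 192.168.209.32/27
Allocation: 192.168.208.0/24 (160 hosts, 254 usable); 192.168.209.0/27 (21 hosts, 30 usable); 192.168.209.32/27 (19 hosts, 30 usable)


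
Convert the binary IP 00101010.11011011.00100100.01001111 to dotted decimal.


00101010 = 42
11011011 = 219
00100100 = 36
01001111 = 79
IP: 42.219.36.79


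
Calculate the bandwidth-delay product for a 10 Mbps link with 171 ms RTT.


BDP = bandwidth * RTT
= 10 Mbps * 171 ms
= 10 * 1e6 * 171 / 1000 bits
= 1710000 bits
= 213750 bytes
= 208.7402 KB
BDP = 1710000 bits (213750 bytes)


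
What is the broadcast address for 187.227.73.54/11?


Network: 187.224.0.0/11
Host bits = 21
Set all host bits to 1:
Broadcast: 187.255.255.255


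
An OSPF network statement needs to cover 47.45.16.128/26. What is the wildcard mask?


Subnet mask: 255.255.255.192
Wildcard = 255.255.255.255 - subnet mask
255 - 255 = 0
255 - 255 = 0
255 - 255 = 0
255 - 192 = 63
Wildcard: 0.0.0.63


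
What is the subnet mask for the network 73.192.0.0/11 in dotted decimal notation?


/11 means 11 network bits, 21 host bits
Binary: 11111111111000000000000000000000
Mask: 255.224.0.0


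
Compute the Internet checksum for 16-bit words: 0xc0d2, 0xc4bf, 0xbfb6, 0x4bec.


Sum all words (with carry folding):
+ 0xc0d2 = 0xc0d2
+ 0xc4bf = 0x8592
+ 0xbfb6 = 0x4549
+ 0x4bec = 0x9135
One's complement: ~0x9135
Checksum = 0x6eca


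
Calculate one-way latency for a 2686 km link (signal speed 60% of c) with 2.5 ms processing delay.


Speed = 0.6 * 3e5 km/s = 180000 km/s
Propagation delay = 2686 / 180000 = 0.0149 s = 14.9222 ms
Processing delay = 2.5 ms
Total one-way latency = 17.4222 ms


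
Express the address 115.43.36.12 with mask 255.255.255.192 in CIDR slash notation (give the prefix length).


Binary: 11111111.11111111.11111111.11000000
Count leading 1s
Prefix: /26


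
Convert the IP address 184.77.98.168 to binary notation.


184 = 10111000
77 = 01001101
98 = 01100010
168 = 10101000
Binary: 10111000.01001101.01100010.10101000


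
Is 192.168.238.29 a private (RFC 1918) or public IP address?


RFC 1918 private ranges:
  10.0.0.0/8 (10.0.0.0 - 10.255.255.255)
  172.16.0.0/12 (172.16.0.0 - 172.31.255.255)
  192.168.0.0/16 (192.168.0.0 - 192.168.255.255)
Private (in 192.168.0.0/16)


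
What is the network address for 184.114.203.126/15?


IP:   10111000.01110010.11001011.01111110
Mask: 11111111.11111110.00000000.00000000
AND operation:
Net:  10111000.01110010.00000000.00000000
Network: 184.114.0.0/15


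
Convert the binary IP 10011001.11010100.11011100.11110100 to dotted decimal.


10011001 = 153
11010100 = 212
11011100 = 220
11110100 = 244
IP: 153.212.220.244


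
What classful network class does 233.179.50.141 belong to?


First octet: 233
Binary: 11101001
1110xxxx -> Class D (224-239)
Class D (multicast), default mask N/A


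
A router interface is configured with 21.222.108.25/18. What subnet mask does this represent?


/18 means 18 network bits, 14 host bits
Binary: 11111111111111111100000000000000
Mask: 255.255.192.0


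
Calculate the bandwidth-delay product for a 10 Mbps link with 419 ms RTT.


BDP = bandwidth * RTT
= 10 Mbps * 419 ms
= 10 * 1e6 * 419 / 1000 bits
= 4190000 bits
= 523750 bytes
= 511.4746 KB
BDP = 4190000 bits (523750 bytes)


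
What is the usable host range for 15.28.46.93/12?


Network: 15.16.0.0
Broadcast: 15.31.255.255
First usable = network + 1
Last usable = broadcast - 1
Range: 15.16.0.1 to 15.31.255.254


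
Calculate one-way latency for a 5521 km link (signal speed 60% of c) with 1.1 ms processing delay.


Speed = 0.6 * 3e5 km/s = 180000 km/s
Propagation delay = 5521 / 180000 = 0.0307 s = 30.6722 ms
Processing delay = 1.1 ms
Total one-way latency = 31.7722 ms


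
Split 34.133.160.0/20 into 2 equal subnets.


New prefix = 20 + 1 = 21
Each subnet has 2048 addresses
  34.133.160.0/21
  34.133.168.0/21
Subnets: 34.133.160.0/21, 34.133.168.0/21


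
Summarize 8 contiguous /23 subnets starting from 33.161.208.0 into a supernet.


Original prefix: /23
Number of subnets: 8 = 2^3
New prefix = 23 - 3 = 20
Supernet: 33.161.208.0/20


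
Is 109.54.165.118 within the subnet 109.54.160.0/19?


Subnet network: 109.54.160.0
Test IP AND mask: 109.54.160.0
Yes, 109.54.165.118 is in 109.54.160.0/19


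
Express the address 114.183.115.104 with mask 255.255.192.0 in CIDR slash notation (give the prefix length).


Binary: 11111111.11111111.11000000.00000000
Count leading 1s
Prefix: /18


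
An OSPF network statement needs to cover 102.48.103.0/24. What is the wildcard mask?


Subnet mask: 255.255.255.0
Wildcard = 255.255.255.255 - subnet mask
255 - 255 = 0
255 - 255 = 0
255 - 255 = 0
255 - 0 = 255
Wildcard: 0.0.0.255


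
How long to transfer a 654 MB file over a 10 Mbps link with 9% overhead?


Effective throughput = 10 * (1 - 9/100) = 9.1 Mbps
File size in Mb = 654 * 8 = 5232 Mb
Time = 5232 / 9.1
Time = 574.9451 seconds


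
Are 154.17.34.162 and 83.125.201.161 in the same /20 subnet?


Mask: 255.255.240.0
154.17.34.162 AND mask = 154.17.32.0
83.125.201.161 AND mask = 83.125.192.0
No, different subnets (154.17.32.0 vs 83.125.192.0)


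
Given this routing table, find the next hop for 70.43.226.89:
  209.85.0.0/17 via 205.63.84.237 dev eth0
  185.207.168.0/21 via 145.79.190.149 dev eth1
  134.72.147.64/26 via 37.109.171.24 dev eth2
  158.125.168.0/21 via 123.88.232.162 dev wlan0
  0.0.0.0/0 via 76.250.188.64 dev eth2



Longest prefix match for 70.43.226.89:
  /17 209.85.0.0: no
  /21 185.207.168.0: no
  /26 134.72.147.64: no
  /21 158.125.168.0: no
  /0 0.0.0.0: MATCH
Selected: next-hop 76.250.188.64 via eth2 (matched /0)


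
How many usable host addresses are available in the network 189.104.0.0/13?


Host bits = 32 - 13 = 19
Total addresses = 2^19 = 524288
Usable = total - 2 (network and broadcast)
Usable hosts: 524286


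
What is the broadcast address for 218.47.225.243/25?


Network: 218.47.225.128/25
Host bits = 7
Set all host bits to 1:
Broadcast: 218.47.225.255


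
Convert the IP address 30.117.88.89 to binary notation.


30 = 00011110
117 = 01110101
88 = 01011000
89 = 01011001
Binary: 00011110.01110101.01011000.01011001


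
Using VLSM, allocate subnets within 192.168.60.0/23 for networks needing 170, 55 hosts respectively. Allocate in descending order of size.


170 hosts -> /24 (254 usable): 192.168.60.0/24
55 hosts -> /26 (62 usable): 192.168.61.0/26
Allocation: 192.168.60.0/24 (170 hosts, 254 usable); 192.168.61.0/26 (55 hosts, 62 usable)


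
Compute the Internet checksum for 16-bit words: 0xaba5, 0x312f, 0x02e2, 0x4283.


Sum all words (with carry folding):
+ 0xaba5 = 0xaba5
+ 0x312f = 0xdcd4
+ 0x02e2 = 0xdfb6
+ 0x4283 = 0x223a
One's complement: ~0x223a
Checksum = 0xddc5


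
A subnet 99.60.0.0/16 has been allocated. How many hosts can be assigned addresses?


Host bits = 32 - 16 = 16
Total addresses = 2^16 = 65536
Usable = total - 2 (network and broadcast)
Usable hosts: 65534


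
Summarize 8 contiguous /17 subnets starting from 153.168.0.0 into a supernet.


Original prefix: /17
Number of subnets: 8 = 2^3
New prefix = 17 - 3 = 14
Supernet: 153.168.0.0/14


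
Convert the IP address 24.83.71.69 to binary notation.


24 = 00011000
83 = 01010011
71 = 01000111
69 = 01000101
Binary: 00011000.01010011.01000111.01000101


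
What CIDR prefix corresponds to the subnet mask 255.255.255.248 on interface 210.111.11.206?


Binary: 11111111.11111111.11111111.11111000
Count leading 1s
Prefix: /29


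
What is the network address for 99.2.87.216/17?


IP:   01100011.00000010.01010111.11011000
Mask: 11111111.11111111.10000000.00000000
AND operation:
Net:  01100011.00000010.00000000.00000000
Network: 99.2.0.0/17


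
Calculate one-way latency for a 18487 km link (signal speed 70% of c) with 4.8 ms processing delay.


Speed = 0.7 * 3e5 km/s = 210000 km/s
Propagation delay = 18487 / 210000 = 0.088 s = 88.0333 ms
Processing delay = 4.8 ms
Total one-way latency = 92.8333 ms


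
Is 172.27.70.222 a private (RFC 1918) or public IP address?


RFC 1918 private ranges:
  10.0.0.0/8 (10.0.0.0 - 10.255.255.255)
  172.16.0.0/12 (172.16.0.0 - 172.31.255.255)
  192.168.0.0/16 (192.168.0.0 - 192.168.255.255)
Private (in 172.16.0.0/12)


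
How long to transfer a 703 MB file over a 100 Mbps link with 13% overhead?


Effective throughput = 100 * (1 - 13/100) = 87 Mbps
File size in Mb = 703 * 8 = 5624 Mb
Time = 5624 / 87
Time = 64.6437 seconds


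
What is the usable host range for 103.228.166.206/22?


Network: 103.228.164.0
Broadcast: 103.228.167.255
First usable = network + 1
Last usable = broadcast - 1
Range: 103.228.164.1 to 103.228.167.254


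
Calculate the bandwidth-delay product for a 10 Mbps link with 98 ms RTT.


BDP = bandwidth * RTT
= 10 Mbps * 98 ms
= 10 * 1e6 * 98 / 1000 bits
= 980000 bits
= 122500 bytes
= 119.6289 KB
BDP = 980000 bits (122500 bytes)


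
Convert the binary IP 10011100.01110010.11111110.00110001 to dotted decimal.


10011100 = 156
01110010 = 114
11111110 = 254
00110001 = 49
IP: 156.114.254.49


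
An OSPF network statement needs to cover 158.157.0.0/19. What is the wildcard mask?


Subnet mask: 255.255.224.0
Wildcard = 255.255.255.255 - subnet mask
255 - 255 = 0
255 - 255 = 0
255 - 224 = 31
255 - 0 = 255
Wildcard: 0.0.31.255


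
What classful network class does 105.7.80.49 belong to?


First octet: 105
Binary: 01101001
0xxxxxxx -> Class A (1-126)
Class A, default mask 255.0.0.0 (/8)


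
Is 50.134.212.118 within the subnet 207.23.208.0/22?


Subnet network: 207.23.208.0
Test IP AND mask: 50.134.212.0
No, 50.134.212.118 is not in 207.23.208.0/22


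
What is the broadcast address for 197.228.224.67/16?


Network: 197.228.0.0/16
Host bits = 16
Set all host bits to 1:
Broadcast: 197.228.255.255


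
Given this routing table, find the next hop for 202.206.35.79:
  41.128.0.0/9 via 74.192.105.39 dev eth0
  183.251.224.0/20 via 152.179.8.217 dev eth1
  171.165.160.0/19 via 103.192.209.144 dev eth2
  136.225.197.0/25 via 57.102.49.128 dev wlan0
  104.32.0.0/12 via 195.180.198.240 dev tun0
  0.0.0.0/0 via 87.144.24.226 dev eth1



Longest prefix match for 202.206.35.79:
  /9 41.128.0.0: no
  /20 183.251.224.0: no
  /19 171.165.160.0: no
  /25 136.225.197.0: no
  /12 104.32.0.0: no
  /0 0.0.0.0: MATCH
Selected: next-hop 87.144.24.226 via eth1 (matched /0)


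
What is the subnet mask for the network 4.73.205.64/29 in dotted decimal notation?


/29 means 29 network bits, 3 host bits
Binary: 11111111111111111111111111111000
Mask: 255.255.255.248


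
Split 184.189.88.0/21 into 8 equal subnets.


New prefix = 21 + 3 = 24
Each subnet has 256 addresses
  184.189.88.0/24
  184.189.89.0/24
  184.189.90.0/24
  184.189.91.0/24
  184.189.92.0/24
  184.189.93.0/24
  184.189.94.0/24
  184.189.95.0/24
Subnets: 184.189.88.0/24, 184.189.89.0/24, 184.189.90.0/24, 184.189.91.0/24, 184.189.92.0/24, 184.189.93.0/24, 184.189.94.0/24, 184.189.95.0/24


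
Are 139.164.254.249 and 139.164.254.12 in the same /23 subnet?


Mask: 255.255.254.0
139.164.254.249 AND mask = 139.164.254.0
139.164.254.12 AND mask = 139.164.254.0
Yes, same subnet (139.164.254.0)


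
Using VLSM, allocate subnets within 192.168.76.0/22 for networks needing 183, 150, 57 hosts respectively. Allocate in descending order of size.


183 hosts -> /24 (254 usable): 192.168.76.0/24
150 hosts -> /24 (254 usable): 192.168.77.0/24
57 hosts -> /26 (62 usable): 192.168.78.0/26
Allocation: 192.168.76.0/24 (183 hosts, 254 usable); 192.168.77.0/24 (150 hosts, 254 usable); 192.168.78.0/26 (57 hosts, 62 usable)


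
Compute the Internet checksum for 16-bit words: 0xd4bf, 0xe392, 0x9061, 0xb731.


Sum all words (with carry folding):
+ 0xd4bf = 0xd4bf
+ 0xe392 = 0xb852
+ 0x9061 = 0x48b4
+ 0xb731 = 0xffe5
One's complement: ~0xffe5
Checksum = 0x001a


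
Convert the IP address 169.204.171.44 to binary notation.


169 = 10101001
204 = 11001100
171 = 10101011
44 = 00101100
Binary: 10101001.11001100.10101011.00101100


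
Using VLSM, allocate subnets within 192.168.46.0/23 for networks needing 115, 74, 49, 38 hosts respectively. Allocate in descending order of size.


115 hosts -> /25 (126 usable): 192.168.46.0/25
74 hosts -> /25 (126 usable): 192.168.46.128/25
49 hosts -> /26 (62 usable): 192.168.47.0/26
38 hosts -> /26 (62 usable): 192.168.47.64/26
Allocation: 192.168.46.0/25 (115 hosts, 126 usable); 192.168.46.128/25 (74 hosts, 126 usable); 192.168.47.0/26 (49 hosts, 62 usable); 192.168.47.64/26 (38 hosts, 62 usable)


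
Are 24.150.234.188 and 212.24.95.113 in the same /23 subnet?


Mask: 255.255.254.0
24.150.234.188 AND mask = 24.150.234.0
212.24.95.113 AND mask = 212.24.94.0
No, different subnets (24.150.234.0 vs 212.24.94.0)


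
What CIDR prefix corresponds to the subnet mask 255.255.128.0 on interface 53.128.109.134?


Binary: 11111111.11111111.10000000.00000000
Count leading 1s
Prefix: /17


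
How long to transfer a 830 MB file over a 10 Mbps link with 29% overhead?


Effective throughput = 10 * (1 - 29/100) = 7.1 Mbps
File size in Mb = 830 * 8 = 6640 Mb
Time = 6640 / 7.1
Time = 935.2113 seconds


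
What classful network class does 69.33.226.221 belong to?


First octet: 69
Binary: 01000101
0xxxxxxx -> Class A (1-126)
Class A, default mask 255.0.0.0 (/8)


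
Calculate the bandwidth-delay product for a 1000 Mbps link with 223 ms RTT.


BDP = bandwidth * RTT
= 1000 Mbps * 223 ms
= 1000 * 1e6 * 223 / 1000 bits
= 223000000 bits
= 27875000 bytes
= 27221.6797 KB
BDP = 223000000 bits (27875000 bytes)


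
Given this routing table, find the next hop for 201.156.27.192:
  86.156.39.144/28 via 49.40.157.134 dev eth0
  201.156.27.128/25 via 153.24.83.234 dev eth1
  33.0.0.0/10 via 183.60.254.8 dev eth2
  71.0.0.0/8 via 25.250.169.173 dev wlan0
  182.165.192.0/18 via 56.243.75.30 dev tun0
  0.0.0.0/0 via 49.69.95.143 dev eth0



Longest prefix match for 201.156.27.192:
  /28 86.156.39.144: no
  /25 201.156.27.128: MATCH
  /10 33.0.0.0: no
  /8 71.0.0.0: no
  /18 182.165.192.0: no
  /0 0.0.0.0: MATCH
Selected: next-hop 153.24.83.234 via eth1 (matched /25)


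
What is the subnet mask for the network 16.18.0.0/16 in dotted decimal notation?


/16 means 16 network bits, 16 host bits
Binary: 11111111111111110000000000000000
Mask: 255.255.0.0


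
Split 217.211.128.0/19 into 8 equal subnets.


New prefix = 19 + 3 = 22
Each subnet has 1024 addresses
  217.211.128.0/22
  217.211.132.0/22
  217.211.136.0/22
  217.211.140.0/22
  217.211.144.0/22
  217.211.148.0/22
  217.211.152.0/22
  217.211.156.0/22
Subnets: 217.211.128.0/22, 217.211.132.0/22, 217.211.136.0/22, 217.211.140.0/22, 217.211.144.0/22, 217.211.148.0/22, 217.211.152.0/22, 217.211.156.0/22


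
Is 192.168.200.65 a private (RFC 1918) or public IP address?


RFC 1918 private ranges:
  10.0.0.0/8 (10.0.0.0 - 10.255.255.255)
  172.16.0.0/12 (172.16.0.0 - 172.31.255.255)
  192.168.0.0/16 (192.168.0.0 - 192.168.255.255)
Private (in 192.168.0.0/16)


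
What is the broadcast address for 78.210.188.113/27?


Network: 78.210.188.96/27
Host bits = 5
Set all host bits to 1:
Broadcast: 78.210.188.127


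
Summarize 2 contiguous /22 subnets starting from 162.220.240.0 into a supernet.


Original prefix: /22
Number of subnets: 2 = 2^1
New prefix = 22 - 1 = 21
Supernet: 162.220.240.0/21


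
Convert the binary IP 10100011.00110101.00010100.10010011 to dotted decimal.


10100011 = 163
00110101 = 53
00010100 = 20
10010011 = 147
IP: 163.53.20.147


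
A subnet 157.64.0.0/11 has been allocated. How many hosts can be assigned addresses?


Host bits = 32 - 11 = 21
Total addresses = 2^21 = 2097152
Usable = total - 2 (network and broadcast)
Usable hosts: 2097150


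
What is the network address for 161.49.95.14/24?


IP:   10100001.00110001.01011111.00001110
Mask: 11111111.11111111.11111111.00000000
AND operation:
Net:  10100001.00110001.01011111.00000000
Network: 161.49.95.0/24


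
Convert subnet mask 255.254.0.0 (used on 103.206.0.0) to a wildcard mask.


Subnet mask: 255.254.0.0
Wildcard = 255.255.255.255 - subnet mask
255 - 255 = 0
255 - 254 = 1
255 - 0 = 255
255 - 0 = 255
Wildcard: 0.1.255.255


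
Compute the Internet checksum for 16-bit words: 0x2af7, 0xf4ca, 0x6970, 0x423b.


Sum all words (with carry folding):
+ 0x2af7 = 0x2af7
+ 0xf4ca = 0x1fc2
+ 0x6970 = 0x8932
+ 0x423b = 0xcb6d
One's complement: ~0xcb6d
Checksum = 0x3492


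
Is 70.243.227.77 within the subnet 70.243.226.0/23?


Subnet network: 70.243.226.0
Test IP AND mask: 70.243.226.0
Yes, 70.243.227.77 is in 70.243.226.0/23


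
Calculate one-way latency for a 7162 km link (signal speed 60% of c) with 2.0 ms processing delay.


Speed = 0.6 * 3e5 km/s = 180000 km/s
Propagation delay = 7162 / 180000 = 0.0398 s = 39.7889 ms
Processing delay = 2.0 ms
Total one-way latency = 41.7889 ms


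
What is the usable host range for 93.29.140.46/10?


Network: 93.0.0.0
Broadcast: 93.63.255.255
First usable = network + 1
Last usable = broadcast - 1
Range: 93.0.0.1 to 93.63.255.254


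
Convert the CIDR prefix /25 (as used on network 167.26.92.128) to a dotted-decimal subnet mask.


/25 means 25 network bits, 7 host bits
Binary: 11111111111111111111111110000000
Mask: 255.255.255.128


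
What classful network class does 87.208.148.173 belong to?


First octet: 87
Binary: 01010111
0xxxxxxx -> Class A (1-126)
Class A, default mask 255.0.0.0 (/8)


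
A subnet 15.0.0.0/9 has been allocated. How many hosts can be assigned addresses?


Host bits = 32 - 9 = 23
Total addresses = 2^23 = 8388608
Usable = total - 2 (network and broadcast)
Usable hosts: 8388606


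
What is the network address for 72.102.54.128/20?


IP:   01001000.01100110.00110110.10000000
Mask: 11111111.11111111.11110000.00000000
AND operation:
Net:  01001000.01100110.00110000.00000000
Network: 72.102.48.0/20


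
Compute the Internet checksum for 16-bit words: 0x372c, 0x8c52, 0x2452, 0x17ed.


Sum all words (with carry folding):
+ 0x372c = 0x372c
+ 0x8c52 = 0xc37e
+ 0x2452 = 0xe7d0
+ 0x17ed = 0xffbd
One's complement: ~0xffbd
Checksum = 0x0042


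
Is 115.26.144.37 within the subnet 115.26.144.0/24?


Subnet network: 115.26.144.0
Test IP AND mask: 115.26.144.0
Yes, 115.26.144.37 is in 115.26.144.0/24


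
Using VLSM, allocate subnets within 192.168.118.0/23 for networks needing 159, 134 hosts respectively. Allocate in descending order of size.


159 hosts -> /24 (254 usable): 192.168.118.0/24
134 hosts -> /24 (254 usable): 192.168.119.0/24
Allocation: 192.168.118.0/24 (159 hosts, 254 usable); 192.168.119.0/24 (134 hosts, 254 usable)


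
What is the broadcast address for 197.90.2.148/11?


Network: 197.64.0.0/11
Host bits = 21
Set all host bits to 1:
Broadcast: 197.95.255.255


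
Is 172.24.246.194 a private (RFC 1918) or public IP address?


RFC 1918 private ranges:
  10.0.0.0/8 (10.0.0.0 - 10.255.255.255)
  172.16.0.0/12 (172.16.0.0 - 172.31.255.255)
  192.168.0.0/16 (192.168.0.0 - 192.168.255.255)
Private (in 172.16.0.0/12)


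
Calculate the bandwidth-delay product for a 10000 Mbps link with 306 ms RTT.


BDP = bandwidth * RTT
= 10000 Mbps * 306 ms
= 10000 * 1e6 * 306 / 1000 bits
= 3060000000 bits
= 382500000 bytes
= 373535.1562 KB
BDP = 3060000000 bits (382500000 bytes)


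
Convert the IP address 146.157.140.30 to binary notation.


146 = 10010010
157 = 10011101
140 = 10001100
30 = 00011110
Binary: 10010010.10011101.10001100.00011110


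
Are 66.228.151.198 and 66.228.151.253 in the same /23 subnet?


Mask: 255.255.254.0
66.228.151.198 AND mask = 66.228.150.0
66.228.151.253 AND mask = 66.228.150.0
Yes, same subnet (66.228.150.0)


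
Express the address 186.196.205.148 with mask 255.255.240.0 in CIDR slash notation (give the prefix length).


Binary: 11111111.11111111.11110000.00000000
Count leading 1s
Prefix: /20


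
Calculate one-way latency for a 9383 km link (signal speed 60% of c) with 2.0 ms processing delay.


Speed = 0.6 * 3e5 km/s = 180000 km/s
Propagation delay = 9383 / 180000 = 0.0521 s = 52.1278 ms
Processing delay = 2.0 ms
Total one-way latency = 54.1278 ms


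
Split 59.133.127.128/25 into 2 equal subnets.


New prefix = 25 + 1 = 26
Each subnet has 64 addresses
  59.133.127.128/26
  59.133.127.192/26
Subnets: 59.133.127.128/26, 59.133.127.192/26


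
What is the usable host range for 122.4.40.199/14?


Network: 122.4.0.0
Broadcast: 122.7.255.255
First usable = network + 1
Last usable = broadcast - 1
Range: 122.4.0.1 to 122.7.255.254


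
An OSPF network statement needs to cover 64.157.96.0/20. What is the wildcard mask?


Subnet mask: 255.255.240.0
Wildcard = 255.255.255.255 - subnet mask
255 - 255 = 0
255 - 255 = 0
255 - 240 = 15
255 - 0 = 255
Wildcard: 0.0.15.255


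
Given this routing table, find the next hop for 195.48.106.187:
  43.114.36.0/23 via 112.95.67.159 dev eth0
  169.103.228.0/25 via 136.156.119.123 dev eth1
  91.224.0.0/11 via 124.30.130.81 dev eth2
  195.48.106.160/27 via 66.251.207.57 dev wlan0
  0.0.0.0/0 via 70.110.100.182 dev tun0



Longest prefix match for 195.48.106.187:
  /23 43.114.36.0: no
  /25 169.103.228.0: no
  /11 91.224.0.0: no
  /27 195.48.106.160: MATCH
  /0 0.0.0.0: MATCH
Selected: next-hop 66.251.207.57 via wlan0 (matched /27)


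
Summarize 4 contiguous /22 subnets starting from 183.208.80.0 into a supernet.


Original prefix: /22
Number of subnets: 4 = 2^2
New prefix = 22 - 2 = 20
Supernet: 183.208.80.0/20


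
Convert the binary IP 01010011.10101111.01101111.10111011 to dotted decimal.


01010011 = 83
10101111 = 175
01101111 = 111
10111011 = 187
IP: 83.175.111.187


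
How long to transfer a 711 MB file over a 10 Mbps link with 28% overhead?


Effective throughput = 10 * (1 - 28/100) = 7.2 Mbps
File size in Mb = 711 * 8 = 5688 Mb
Time = 5688 / 7.2
Time = 790.0 seconds


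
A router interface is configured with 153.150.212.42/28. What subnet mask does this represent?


/28 means 28 network bits, 4 host bits
Binary: 11111111111111111111111111110000
Mask: 255.255.255.240


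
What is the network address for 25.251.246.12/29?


IP:   00011001.11111011.11110110.00001100
Mask: 11111111.11111111.11111111.11111000
AND operation:
Net:  00011001.11111011.11110110.00001000
Network: 25.251.246.8/29


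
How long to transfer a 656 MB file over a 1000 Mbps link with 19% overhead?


Effective throughput = 1000 * (1 - 19/100) = 810 Mbps
File size in Mb = 656 * 8 = 5248 Mb
Time = 5248 / 810
Time = 6.479 seconds


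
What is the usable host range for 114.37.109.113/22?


Network: 114.37.108.0
Broadcast: 114.37.111.255
First usable = network + 1
Last usable = broadcast - 1
Range: 114.37.108.1 to 114.37.111.254


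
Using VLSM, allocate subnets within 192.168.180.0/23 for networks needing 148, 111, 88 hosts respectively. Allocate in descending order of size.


148 hosts -> /24 (254 usable): 192.168.180.0/24
111 hosts -> /25 (126 usable): 192.168.181.0/25
88 hosts -> /25 (126 usable): 192.168.181.128/25
Allocation: 192.168.180.0/24 (148 hosts, 254 usable); 192.168.181.0/25 (111 hosts, 126 usable); 192.168.181.128/25 (88 hosts, 126 usable)


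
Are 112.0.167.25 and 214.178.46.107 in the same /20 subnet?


Mask: 255.255.240.0
112.0.167.25 AND mask = 112.0.160.0
214.178.46.107 AND mask = 214.178.32.0
No, different subnets (112.0.160.0 vs 214.178.32.0)


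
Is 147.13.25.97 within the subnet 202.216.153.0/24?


Subnet network: 202.216.153.0
Test IP AND mask: 147.13.25.0
No, 147.13.25.97 is not in 202.216.153.0/24


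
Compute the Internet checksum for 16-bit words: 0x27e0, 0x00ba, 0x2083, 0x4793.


Sum all words (with carry folding):
+ 0x27e0 = 0x27e0
+ 0x00ba = 0x289a
+ 0x2083 = 0x491d
+ 0x4793 = 0x90b0
One's complement: ~0x90b0
Checksum = 0x6f4f


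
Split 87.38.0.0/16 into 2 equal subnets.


New prefix = 16 + 1 = 17
Each subnet has 32768 addresses
  87.38.0.0/17
  87.38.128.0/17
Subnets: 87.38.0.0/17, 87.38.128.0/17


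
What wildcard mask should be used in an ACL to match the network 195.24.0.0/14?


Subnet mask: 255.252.0.0
Wildcard = 255.255.255.255 - subnet mask
255 - 255 = 0
255 - 252 = 3
255 - 0 = 255
255 - 0 = 255
Wildcard: 0.3.255.255


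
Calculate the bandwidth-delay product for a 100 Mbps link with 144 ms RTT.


BDP = bandwidth * RTT
= 100 Mbps * 144 ms
= 100 * 1e6 * 144 / 1000 bits
= 14400000 bits
= 1800000 bytes
= 1757.8125 KB
BDP = 14400000 bits (1800000 bytes)


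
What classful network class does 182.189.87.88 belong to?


First octet: 182
Binary: 10110110
10xxxxxx -> Class B (128-191)
Class B, default mask 255.255.0.0 (/16)


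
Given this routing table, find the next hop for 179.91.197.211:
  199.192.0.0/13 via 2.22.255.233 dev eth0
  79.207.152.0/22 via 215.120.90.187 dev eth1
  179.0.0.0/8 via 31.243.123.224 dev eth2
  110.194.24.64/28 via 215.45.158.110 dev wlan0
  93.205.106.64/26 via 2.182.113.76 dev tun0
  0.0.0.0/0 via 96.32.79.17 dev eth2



Longest prefix match for 179.91.197.211:
  /13 199.192.0.0: no
  /22 79.207.152.0: no
  /8 179.0.0.0: MATCH
  /28 110.194.24.64: no
  /26 93.205.106.64: no
  /0 0.0.0.0: MATCH
Selected: next-hop 31.243.123.224 via eth2 (matched /8)
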